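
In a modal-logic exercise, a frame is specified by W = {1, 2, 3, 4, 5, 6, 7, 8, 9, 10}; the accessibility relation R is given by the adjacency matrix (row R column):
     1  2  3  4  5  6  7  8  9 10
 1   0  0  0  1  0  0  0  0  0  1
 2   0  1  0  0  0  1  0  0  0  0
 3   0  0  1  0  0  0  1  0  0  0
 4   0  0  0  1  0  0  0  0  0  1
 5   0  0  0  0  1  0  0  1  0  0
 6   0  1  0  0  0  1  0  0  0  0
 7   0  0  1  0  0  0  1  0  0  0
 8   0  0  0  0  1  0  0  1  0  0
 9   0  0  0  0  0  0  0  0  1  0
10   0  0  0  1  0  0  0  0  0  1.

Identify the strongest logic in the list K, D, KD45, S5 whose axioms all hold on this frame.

KD45

Serial (axiom D): yes — every world has a successor (e.g. 1 R 10).
Euclidean (axiom 5): yes — any two successors of a common world are R-related.
Transitive (axiom 4): yes — every two-step R-path is closed by a direct edge.
Reflexive (axiom T): no — 1 is not related to itself.
So F validates K, D, KD45; S5 would additionally require R to be reflexive. The strongest is KD45.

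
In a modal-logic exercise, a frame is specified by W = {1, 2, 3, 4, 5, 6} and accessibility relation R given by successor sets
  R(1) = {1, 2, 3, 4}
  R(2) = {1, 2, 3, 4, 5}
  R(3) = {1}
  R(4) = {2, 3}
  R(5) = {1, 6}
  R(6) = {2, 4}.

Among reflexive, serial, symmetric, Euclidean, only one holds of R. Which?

Reflexive: no — 3 is not related to itself.
Serial: yes — every world has a successor (e.g. 1 R 1).
Symmetric: no — 1 R 4 but not 4 R 1.
Euclidean: no — 1 R 3 and 1 R 2, but not 3 R 2.
Only serial holds.

serial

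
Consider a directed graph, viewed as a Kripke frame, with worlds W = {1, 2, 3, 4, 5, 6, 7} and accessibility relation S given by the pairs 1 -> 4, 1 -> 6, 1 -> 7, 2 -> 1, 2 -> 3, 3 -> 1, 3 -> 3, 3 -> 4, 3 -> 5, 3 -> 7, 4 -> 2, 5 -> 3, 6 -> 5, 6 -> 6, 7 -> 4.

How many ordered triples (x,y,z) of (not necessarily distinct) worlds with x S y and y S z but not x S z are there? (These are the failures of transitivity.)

Enumerating: (1,4,2), (1,6,5), (2,1,4), (2,1,6), (2,1,7), (2,3,4), (2,3,5), (2,3,7), (3,1,6), (3,4,2), (4,2,1), (4,2,3), (5,3,1), (5,3,4), (5,3,5), (5,3,7), (6,5,3), (7,4,2).

18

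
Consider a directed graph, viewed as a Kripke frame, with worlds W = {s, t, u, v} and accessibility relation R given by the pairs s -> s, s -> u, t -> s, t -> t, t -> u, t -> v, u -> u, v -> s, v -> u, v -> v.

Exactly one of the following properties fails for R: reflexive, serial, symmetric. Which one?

symmetric

Reflexive: yes — every world is R-related to itself.
Serial: yes — every world has a successor (e.g. s R s).
Symmetric: no — s R u but not u R s.
Only symmetric fails.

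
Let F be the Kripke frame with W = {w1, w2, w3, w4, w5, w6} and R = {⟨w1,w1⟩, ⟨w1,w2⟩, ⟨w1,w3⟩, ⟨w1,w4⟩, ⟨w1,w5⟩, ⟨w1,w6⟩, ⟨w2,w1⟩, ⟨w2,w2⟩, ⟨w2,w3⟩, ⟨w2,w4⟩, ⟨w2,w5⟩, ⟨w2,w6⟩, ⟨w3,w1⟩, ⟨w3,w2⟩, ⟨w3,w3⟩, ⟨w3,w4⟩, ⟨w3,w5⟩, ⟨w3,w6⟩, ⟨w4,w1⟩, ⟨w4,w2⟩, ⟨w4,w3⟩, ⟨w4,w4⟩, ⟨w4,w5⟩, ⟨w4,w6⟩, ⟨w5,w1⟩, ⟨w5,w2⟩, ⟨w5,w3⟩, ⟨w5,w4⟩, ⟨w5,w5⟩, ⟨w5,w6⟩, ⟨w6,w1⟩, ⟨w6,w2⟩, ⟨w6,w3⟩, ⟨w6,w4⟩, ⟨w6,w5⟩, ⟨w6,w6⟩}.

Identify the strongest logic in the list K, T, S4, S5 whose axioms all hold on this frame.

S5

Reflexive (axiom T): yes — every world is R-related to itself.
Transitive (axiom 4): yes — every two-step R-path is closed by a direct edge.
Euclidean (axiom 5): yes — any two successors of a common world are R-related.
So F validates K, T, S4, S5. The strongest is S5.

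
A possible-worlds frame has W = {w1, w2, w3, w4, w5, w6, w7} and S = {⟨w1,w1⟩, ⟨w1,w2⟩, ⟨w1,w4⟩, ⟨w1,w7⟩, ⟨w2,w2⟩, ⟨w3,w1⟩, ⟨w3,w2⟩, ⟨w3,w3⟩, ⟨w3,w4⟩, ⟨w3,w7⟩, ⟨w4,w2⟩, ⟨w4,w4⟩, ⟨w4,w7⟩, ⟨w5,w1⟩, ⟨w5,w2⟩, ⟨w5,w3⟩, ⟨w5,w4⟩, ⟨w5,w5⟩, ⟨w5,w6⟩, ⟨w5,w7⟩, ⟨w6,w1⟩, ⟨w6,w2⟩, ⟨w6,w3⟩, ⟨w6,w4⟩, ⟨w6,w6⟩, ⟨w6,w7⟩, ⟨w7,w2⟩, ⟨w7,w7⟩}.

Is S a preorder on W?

Yes

Reflexive: yes — every world is S-related to itself.
Transitive: yes — every two-step S-path is closed by a direct edge.
So S is a preorder.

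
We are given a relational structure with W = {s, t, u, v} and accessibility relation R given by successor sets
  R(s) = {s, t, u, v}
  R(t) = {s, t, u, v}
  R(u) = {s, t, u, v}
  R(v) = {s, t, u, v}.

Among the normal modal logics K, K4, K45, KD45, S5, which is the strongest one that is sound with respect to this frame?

Transitive (axiom 4): yes — every two-step R-path is closed by a direct edge.
Euclidean (axiom 5): yes — any two successors of a common world are R-related.
Serial (axiom D): yes — every world has a successor (e.g. s R s).
Reflexive (axiom T): yes — every world is R-related to itself.
So F validates K, K4, K45, KD45, S5. The strongest is S5.

S5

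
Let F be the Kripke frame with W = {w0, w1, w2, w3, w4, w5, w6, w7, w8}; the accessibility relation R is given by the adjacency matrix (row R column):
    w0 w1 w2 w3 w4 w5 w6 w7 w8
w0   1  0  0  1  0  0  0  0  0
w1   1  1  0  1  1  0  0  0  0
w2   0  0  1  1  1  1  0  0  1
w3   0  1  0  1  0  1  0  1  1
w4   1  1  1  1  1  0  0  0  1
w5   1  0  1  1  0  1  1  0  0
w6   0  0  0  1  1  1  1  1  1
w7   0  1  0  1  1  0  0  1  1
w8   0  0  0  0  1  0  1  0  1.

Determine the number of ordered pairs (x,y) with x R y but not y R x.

Enumerating: (w0,w3), (w1,w0), (w2,w3), (w2,w8), (w3,w8), (w4,w0), (w4,w3), (w5,w0), (w6,w3), (w6,w4), (w6,w7), (w7,w1), (w7,w4), (w7,w8).

14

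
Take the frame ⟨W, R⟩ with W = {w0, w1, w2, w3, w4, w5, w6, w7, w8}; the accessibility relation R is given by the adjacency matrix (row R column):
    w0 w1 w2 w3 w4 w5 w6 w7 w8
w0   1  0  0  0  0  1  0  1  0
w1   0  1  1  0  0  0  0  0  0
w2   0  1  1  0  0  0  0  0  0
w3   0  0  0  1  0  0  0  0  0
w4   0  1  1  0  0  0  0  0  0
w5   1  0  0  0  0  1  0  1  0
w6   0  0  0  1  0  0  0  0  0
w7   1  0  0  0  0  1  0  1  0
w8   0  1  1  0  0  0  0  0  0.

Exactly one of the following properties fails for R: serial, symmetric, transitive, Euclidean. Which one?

symmetric

Serial: yes — every world has a successor (e.g. w0 R w0).
Symmetric: no — w4 R w1 but not w1 R w4.
Transitive: yes — every two-step R-path is closed by a direct edge.
Euclidean: yes — any two successors of a common world are R-related.
Only symmetric fails.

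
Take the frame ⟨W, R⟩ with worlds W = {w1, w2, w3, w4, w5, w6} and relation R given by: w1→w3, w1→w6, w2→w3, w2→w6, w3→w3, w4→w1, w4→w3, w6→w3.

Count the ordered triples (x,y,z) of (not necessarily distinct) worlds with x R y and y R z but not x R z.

1

Enumerating: (w4,w1,w6).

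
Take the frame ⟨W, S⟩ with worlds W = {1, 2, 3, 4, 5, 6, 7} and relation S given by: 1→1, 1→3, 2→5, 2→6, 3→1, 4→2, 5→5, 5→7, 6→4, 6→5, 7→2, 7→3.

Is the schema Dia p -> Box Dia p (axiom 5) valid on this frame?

The schema 5 characterises exactly the Euclidean frames.
Euclidean: no — 2 S 5 and 2 S 6, but not 5 S 6.

No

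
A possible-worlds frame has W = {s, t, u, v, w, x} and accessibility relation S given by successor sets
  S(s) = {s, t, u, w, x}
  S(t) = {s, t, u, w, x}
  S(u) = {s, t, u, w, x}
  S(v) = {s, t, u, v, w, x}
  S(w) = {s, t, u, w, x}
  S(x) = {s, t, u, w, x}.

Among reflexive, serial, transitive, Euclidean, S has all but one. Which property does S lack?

Reflexive: yes — every world is S-related to itself.
Serial: yes — every world has a successor (e.g. s S s).
Transitive: yes — every two-step S-path is closed by a direct edge.
Euclidean: no — v S s and v S v, but not s S v.
Only Euclidean fails.

Euclidean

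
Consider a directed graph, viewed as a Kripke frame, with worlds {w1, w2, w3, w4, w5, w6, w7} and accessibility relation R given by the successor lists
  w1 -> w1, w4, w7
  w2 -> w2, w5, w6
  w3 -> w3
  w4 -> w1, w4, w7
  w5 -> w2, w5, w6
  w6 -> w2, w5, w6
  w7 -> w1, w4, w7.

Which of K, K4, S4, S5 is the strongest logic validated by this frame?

Transitive (axiom 4): yes — every two-step R-path is closed by a direct edge.
Reflexive (axiom T): yes — every world is R-related to itself.
Euclidean (axiom 5): yes — any two successors of a common world are R-related.
So F validates K, K4, S4, S5. The strongest is S5.

S5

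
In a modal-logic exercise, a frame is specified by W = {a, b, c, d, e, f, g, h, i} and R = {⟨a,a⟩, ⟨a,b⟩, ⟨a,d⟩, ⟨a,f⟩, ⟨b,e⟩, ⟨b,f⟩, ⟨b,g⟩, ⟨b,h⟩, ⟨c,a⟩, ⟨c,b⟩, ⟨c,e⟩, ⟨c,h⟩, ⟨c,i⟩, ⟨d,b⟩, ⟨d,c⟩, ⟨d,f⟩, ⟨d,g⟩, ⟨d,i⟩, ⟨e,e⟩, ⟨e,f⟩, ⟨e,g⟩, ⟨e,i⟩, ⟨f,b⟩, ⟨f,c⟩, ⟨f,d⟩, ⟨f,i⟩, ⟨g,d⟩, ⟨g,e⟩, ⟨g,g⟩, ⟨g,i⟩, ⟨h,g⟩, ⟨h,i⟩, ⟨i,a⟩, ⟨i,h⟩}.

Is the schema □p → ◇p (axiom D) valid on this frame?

The schema D characterises exactly the serial frames.
Serial: yes — every world has a successor (e.g. a R a).

Yes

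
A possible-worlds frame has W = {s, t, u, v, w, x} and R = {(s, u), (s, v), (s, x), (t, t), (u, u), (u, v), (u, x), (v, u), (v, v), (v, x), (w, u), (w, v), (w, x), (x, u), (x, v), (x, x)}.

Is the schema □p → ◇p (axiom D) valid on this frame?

Axiom D corresponds to the accessibility relation being serial.
Serial: yes — every world has a successor (e.g. s R u).

Yes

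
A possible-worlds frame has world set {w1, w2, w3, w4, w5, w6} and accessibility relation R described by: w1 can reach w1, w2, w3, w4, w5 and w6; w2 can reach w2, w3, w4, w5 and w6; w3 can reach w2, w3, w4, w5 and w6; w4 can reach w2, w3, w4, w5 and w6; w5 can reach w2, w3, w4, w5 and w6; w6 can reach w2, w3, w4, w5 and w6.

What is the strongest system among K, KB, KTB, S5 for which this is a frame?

Symmetric (axiom B): no — w1 R w2 but not w2 R w1.
Reflexive (axiom T): yes — every world is R-related to itself.
Euclidean (axiom 5): no — w1 R w2 and w1 R w1, but not w2 R w1.
So F validates K; KB would additionally require R to be symmetric. The strongest is K.

K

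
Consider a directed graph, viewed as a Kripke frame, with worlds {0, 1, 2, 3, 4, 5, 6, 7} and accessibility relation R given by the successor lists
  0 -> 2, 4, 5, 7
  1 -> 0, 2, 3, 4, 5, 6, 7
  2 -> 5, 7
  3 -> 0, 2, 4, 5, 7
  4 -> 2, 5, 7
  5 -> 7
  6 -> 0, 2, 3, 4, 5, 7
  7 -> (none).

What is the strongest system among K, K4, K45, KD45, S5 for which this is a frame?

K4

Transitive (axiom 4): yes — every two-step R-path is closed by a direct edge.
Euclidean (axiom 5): no — 0 R 2 and 0 R 4, but not 2 R 4.
Serial (axiom D): no — 7 has no R-successor.
Reflexive (axiom T): no — 0 is not related to itself.
So F validates K, K4; K45 would additionally require R to be Euclidean. The strongest is K4.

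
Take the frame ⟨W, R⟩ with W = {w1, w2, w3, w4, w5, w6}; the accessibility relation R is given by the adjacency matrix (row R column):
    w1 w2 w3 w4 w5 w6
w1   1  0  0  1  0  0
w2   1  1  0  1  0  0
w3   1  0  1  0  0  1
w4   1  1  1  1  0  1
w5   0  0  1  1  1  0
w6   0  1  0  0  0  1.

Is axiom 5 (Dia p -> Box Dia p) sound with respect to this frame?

The schema 5 characterises exactly the Euclidean frames.
Euclidean: no — w3 R w1 and w3 R w6, but not w1 R w6.

No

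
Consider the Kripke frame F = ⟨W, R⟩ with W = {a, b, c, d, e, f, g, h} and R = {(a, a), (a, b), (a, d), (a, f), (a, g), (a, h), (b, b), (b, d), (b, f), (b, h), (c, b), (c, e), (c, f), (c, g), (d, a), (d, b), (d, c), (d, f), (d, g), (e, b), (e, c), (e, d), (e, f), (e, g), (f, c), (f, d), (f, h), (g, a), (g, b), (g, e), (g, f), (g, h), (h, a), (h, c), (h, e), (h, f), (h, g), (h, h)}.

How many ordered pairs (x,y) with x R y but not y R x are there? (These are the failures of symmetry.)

15

Enumerating: (a,b), (a,f), (b,f), (b,h), (c,b), (c,g), (d,c), (d,g), (e,b), (e,d), (e,f), (g,b), (g,f), (h,c), (h,e).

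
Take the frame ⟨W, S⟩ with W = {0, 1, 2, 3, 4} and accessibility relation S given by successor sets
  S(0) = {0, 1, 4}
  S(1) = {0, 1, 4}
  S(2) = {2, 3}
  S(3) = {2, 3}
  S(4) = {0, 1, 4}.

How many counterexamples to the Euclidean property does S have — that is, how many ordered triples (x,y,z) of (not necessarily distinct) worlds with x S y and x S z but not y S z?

0

S is Euclidean; there are no such tuples.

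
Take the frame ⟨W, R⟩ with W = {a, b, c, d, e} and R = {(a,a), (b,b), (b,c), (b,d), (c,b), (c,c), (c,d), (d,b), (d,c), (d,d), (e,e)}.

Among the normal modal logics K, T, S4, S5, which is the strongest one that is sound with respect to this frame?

Reflexive (axiom T): yes — every world is R-related to itself.
Transitive (axiom 4): yes — every two-step R-path is closed by a direct edge.
Euclidean (axiom 5): yes — any two successors of a common world are R-related.
So F validates K, T, S4, S5. The strongest is S5.

S5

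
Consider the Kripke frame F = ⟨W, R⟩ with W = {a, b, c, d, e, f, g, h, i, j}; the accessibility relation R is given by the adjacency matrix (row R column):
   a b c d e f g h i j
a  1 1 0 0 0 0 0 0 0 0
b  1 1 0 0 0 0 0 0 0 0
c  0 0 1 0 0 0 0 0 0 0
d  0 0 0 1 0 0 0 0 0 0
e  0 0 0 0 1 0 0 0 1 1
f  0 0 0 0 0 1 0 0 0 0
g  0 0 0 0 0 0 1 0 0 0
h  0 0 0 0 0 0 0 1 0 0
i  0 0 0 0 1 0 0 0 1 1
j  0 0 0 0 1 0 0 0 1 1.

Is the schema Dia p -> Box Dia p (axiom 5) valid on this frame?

Axiom 5 corresponds to the accessibility relation being Euclidean.
Euclidean: yes — any two successors of a common world are R-related.

Yes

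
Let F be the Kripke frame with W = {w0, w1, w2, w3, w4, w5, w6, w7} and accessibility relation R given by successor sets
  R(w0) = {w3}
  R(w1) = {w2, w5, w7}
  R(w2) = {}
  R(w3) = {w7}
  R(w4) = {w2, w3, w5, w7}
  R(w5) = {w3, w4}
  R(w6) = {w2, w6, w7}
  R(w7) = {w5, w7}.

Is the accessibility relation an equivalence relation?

Reflexive: no — w0 is not related to itself.
Symmetric: no — w0 R w3 but not w3 R w0.
Transitive: no — w0 R w3 and w3 R w7, but not w0 R w7.
So R is not an equivalence relation.

No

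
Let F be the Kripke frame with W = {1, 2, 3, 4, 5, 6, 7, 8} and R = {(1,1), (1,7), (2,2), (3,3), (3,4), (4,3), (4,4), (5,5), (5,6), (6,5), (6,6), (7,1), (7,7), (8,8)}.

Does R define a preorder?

Reflexive: yes — every world is R-related to itself.
Transitive: yes — every two-step R-path is closed by a direct edge.
So R is a preorder.

Yes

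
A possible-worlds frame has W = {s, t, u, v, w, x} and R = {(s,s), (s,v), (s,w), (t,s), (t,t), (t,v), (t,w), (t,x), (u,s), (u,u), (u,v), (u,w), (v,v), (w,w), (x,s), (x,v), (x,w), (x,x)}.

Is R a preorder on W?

Reflexive: yes — every world is R-related to itself.
Transitive: yes — every two-step R-path is closed by a direct edge.
So R is a preorder.

Yes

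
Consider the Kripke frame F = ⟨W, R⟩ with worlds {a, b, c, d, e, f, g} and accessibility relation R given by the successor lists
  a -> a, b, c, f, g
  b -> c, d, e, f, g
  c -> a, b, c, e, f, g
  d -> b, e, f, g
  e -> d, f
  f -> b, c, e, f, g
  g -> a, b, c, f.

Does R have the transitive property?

No

Transitive: no — a R b and b R d, but not a R d.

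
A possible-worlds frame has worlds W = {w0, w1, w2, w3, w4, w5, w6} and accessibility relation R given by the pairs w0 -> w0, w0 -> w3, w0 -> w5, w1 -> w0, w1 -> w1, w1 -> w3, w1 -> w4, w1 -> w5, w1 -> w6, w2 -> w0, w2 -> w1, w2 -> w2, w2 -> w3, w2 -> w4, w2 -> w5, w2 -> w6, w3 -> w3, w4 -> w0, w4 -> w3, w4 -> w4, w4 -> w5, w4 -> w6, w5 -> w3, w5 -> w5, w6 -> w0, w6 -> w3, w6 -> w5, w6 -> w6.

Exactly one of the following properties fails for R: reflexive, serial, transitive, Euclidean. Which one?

Euclidean

Reflexive: yes — every world is R-related to itself.
Serial: yes — every world has a successor (e.g. w0 R w0).
Transitive: yes — every two-step R-path is closed by a direct edge.
Euclidean: no — w0 R w3 and w0 R w5, but not w3 R w5.
Only Euclidean fails.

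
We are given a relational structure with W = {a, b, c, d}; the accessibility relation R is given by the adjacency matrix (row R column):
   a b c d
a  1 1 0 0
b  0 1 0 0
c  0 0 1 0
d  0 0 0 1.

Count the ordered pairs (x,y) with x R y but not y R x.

1

Enumerating: (a,b).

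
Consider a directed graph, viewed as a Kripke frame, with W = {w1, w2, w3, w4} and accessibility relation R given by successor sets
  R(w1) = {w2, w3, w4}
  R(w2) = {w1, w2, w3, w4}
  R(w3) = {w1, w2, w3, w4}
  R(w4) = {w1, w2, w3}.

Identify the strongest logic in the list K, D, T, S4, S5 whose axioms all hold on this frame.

Serial (axiom D): yes — every world has a successor (e.g. w1 R w2).
Reflexive (axiom T): no — w1 is not related to itself.
Transitive (axiom 4): no — w1 R w2 and w2 R w1, but not w1 R w1.
Euclidean (axiom 5): no — w1 R w4 and w1 R w4, but not w4 R w4.
So F validates K, D; T would additionally require R to be reflexive. The strongest is D.

D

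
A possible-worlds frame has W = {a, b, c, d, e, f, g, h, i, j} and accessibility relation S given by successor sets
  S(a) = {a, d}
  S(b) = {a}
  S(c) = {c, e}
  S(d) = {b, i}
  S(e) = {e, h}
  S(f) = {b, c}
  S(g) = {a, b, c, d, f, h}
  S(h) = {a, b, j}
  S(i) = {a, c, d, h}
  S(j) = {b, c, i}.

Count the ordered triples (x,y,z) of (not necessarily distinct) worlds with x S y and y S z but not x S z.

30

Enumerating: (a,d,b), (a,d,i), (b,a,d), (c,e,h), (d,b,a), (d,i,a), (d,i,c), (d,i,d), (d,i,h), (e,h,a), (e,h,b), (e,h,j), … and 18 more.
Total: 30.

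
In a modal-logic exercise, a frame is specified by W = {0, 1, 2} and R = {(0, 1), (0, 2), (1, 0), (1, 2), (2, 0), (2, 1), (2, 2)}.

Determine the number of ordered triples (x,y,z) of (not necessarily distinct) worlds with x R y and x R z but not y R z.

4

Enumerating: (0,1,1), (1,0,0), (2,0,0), (2,1,1).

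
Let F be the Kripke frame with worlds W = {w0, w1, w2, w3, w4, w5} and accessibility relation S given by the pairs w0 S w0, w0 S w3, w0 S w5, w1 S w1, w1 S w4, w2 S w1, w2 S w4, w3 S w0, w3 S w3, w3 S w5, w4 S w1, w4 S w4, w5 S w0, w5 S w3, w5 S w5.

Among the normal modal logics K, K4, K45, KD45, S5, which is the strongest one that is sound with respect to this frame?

KD45

Transitive (axiom 4): yes — every two-step S-path is closed by a direct edge.
Euclidean (axiom 5): yes — any two successors of a common world are S-related.
Serial (axiom D): yes — every world has a successor (e.g. w0 S w0).
Reflexive (axiom T): no — w2 is not related to itself.
So F validates K, K4, K45, KD45; S5 would additionally require S to be reflexive. The strongest is KD45.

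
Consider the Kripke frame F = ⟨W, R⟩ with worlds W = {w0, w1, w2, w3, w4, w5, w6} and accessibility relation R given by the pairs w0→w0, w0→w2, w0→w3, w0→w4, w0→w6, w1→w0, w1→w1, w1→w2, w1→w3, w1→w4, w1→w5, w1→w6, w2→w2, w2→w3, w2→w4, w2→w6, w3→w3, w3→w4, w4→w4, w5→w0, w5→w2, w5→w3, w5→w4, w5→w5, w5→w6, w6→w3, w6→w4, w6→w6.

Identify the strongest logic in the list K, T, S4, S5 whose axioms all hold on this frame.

Reflexive (axiom T): yes — every world is R-related to itself.
Transitive (axiom 4): yes — every two-step R-path is closed by a direct edge.
Euclidean (axiom 5): no — w0 R w3 and w0 R w2, but not w3 R w2.
So F validates K, T, S4; S5 would additionally require R to be Euclidean. The strongest is S4.

S4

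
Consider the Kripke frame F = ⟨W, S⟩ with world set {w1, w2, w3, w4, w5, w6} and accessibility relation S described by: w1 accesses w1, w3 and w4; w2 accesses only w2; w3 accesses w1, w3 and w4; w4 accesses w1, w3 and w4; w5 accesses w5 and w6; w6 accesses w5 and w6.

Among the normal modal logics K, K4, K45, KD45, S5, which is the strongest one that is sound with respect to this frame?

S5

Transitive (axiom 4): yes — every two-step S-path is closed by a direct edge.
Euclidean (axiom 5): yes — any two successors of a common world are S-related.
Serial (axiom D): yes — every world has a successor (e.g. w1 S w1).
Reflexive (axiom T): yes — every world is S-related to itself.
So F validates K, K4, K45, KD45, S5. The strongest is S5.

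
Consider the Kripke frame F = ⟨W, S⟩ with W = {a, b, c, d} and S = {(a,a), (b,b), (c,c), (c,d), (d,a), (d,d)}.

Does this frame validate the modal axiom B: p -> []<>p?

Axiom B corresponds to the accessibility relation being symmetric.
Symmetric: no — c S d but not d S c.

No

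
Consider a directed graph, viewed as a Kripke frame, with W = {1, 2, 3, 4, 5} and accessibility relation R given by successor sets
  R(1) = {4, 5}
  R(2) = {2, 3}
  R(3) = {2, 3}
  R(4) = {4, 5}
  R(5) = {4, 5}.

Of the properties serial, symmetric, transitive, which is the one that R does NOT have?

Serial: yes — every world has a successor (e.g. 1 R 4).
Symmetric: no — 1 R 4 but not 4 R 1.
Transitive: yes — every two-step R-path is closed by a direct edge.
Only symmetric fails.

symmetric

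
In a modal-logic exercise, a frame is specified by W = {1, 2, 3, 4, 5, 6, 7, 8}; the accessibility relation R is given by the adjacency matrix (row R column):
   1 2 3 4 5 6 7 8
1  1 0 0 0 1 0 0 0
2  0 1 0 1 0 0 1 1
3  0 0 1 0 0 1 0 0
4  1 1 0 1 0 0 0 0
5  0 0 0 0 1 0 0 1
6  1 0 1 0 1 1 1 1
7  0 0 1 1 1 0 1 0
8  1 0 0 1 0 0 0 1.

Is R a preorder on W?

Reflexive: yes — every world is R-related to itself.
Transitive: no — 1 R 5 and 5 R 8, but not 1 R 8.
So R is not a preorder.

No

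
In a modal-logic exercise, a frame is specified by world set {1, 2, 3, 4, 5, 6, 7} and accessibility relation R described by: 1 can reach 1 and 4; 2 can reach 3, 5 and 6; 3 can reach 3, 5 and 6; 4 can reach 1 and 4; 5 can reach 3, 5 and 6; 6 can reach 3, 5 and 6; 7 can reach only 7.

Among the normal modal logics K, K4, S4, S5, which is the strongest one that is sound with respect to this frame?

K4

Transitive (axiom 4): yes — every two-step R-path is closed by a direct edge.
Reflexive (axiom T): no — 2 is not related to itself.
Euclidean (axiom 5): yes — any two successors of a common world are R-related.
So F validates K, K4; S4 would additionally require R to be reflexive. The strongest is K4.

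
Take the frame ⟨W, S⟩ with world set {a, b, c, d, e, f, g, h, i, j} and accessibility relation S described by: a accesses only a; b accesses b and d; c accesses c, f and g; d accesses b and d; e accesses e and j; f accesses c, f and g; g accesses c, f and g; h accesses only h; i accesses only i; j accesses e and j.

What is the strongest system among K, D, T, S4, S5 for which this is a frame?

S5

Serial (axiom D): yes — every world has a successor (e.g. a S a).
Reflexive (axiom T): yes — every world is S-related to itself.
Transitive (axiom 4): yes — every two-step S-path is closed by a direct edge.
Euclidean (axiom 5): yes — any two successors of a common world are S-related.
So F validates K, D, T, S4, S5. The strongest is S5.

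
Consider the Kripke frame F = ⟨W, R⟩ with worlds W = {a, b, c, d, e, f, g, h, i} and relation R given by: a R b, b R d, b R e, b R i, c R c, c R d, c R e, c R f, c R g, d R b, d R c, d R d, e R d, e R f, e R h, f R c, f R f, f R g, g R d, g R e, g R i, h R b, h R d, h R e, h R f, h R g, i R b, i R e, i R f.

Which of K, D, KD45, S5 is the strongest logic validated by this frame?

D

Serial (axiom D): yes — every world has a successor (e.g. a R b).
Euclidean (axiom 5): no — b R d and b R e, but not d R e.
Transitive (axiom 4): no — a R b and b R d, but not a R d.
Reflexive (axiom T): no — a is not related to itself.
So F validates K, D; KD45 would additionally require R to be Euclidean and transitive. The strongest is D.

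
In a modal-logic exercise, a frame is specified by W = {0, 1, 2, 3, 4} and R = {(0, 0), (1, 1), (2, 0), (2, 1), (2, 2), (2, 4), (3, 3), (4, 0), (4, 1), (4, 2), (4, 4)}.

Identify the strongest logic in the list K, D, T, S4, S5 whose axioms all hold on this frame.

Serial (axiom D): yes — every world has a successor (e.g. 0 R 0).
Reflexive (axiom T): yes — every world is R-related to itself.
Transitive (axiom 4): yes — every two-step R-path is closed by a direct edge.
Euclidean (axiom 5): no — 2 R 0 and 2 R 1, but not 0 R 1.
So F validates K, D, T, S4; S5 would additionally require R to be Euclidean. The strongest is S4.

S4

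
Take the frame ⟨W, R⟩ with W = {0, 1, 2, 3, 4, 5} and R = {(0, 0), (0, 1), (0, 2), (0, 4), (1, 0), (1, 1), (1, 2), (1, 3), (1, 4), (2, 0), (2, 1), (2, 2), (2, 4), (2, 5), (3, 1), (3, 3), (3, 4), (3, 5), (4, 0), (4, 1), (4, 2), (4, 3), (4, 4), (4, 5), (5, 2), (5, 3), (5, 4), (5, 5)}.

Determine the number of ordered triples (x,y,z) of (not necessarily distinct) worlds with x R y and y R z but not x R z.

20

Enumerating: (0,1,3), (0,2,5), (0,4,3), (0,4,5), (1,2,5), (1,3,5), (1,4,5), (2,1,3), (2,4,3), (2,5,3), (3,1,0), (3,1,2), … and 8 more.
Total: 20.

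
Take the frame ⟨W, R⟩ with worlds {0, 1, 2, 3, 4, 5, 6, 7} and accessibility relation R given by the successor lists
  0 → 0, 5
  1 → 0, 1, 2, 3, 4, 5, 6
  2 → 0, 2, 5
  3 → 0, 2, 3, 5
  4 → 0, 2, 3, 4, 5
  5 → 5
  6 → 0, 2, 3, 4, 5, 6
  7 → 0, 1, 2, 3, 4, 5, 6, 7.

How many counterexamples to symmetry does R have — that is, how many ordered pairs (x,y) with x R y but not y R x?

28

Enumerating: (0,5), (1,0), (1,2), (1,3), (1,4), (1,5), (1,6), (2,0), (2,5), (3,0), (3,2), (3,5), … and 16 more.
Total: 28.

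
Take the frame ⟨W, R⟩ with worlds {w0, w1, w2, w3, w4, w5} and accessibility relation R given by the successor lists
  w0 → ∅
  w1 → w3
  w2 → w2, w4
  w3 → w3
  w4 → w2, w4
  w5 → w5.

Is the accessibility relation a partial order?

Reflexive: no — w0 is not related to itself.
Transitive: yes — every two-step R-path is closed by a direct edge.
Antisymmetric: no — w2 R w4 and w4 R w2 with w2 ≠ w4.
So R is not a partial order.

No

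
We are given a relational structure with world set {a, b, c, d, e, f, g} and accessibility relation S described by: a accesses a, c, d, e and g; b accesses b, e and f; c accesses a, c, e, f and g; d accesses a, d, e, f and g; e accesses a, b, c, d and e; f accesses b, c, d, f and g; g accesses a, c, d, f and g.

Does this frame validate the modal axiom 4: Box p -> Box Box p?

Axiom 4 corresponds to the accessibility relation being transitive.
Transitive: no — a S c and c S f, but not a S f.

No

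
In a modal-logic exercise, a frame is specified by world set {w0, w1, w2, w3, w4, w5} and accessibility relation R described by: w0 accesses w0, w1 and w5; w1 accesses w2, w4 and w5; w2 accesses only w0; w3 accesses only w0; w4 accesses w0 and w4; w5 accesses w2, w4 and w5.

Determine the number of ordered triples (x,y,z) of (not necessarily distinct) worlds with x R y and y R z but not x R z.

14

Enumerating: (w0,w1,w2), (w0,w1,w4), (w0,w5,w2), (w0,w5,w4), (w1,w2,w0), (w1,w4,w0), (w2,w0,w1), (w2,w0,w5), (w3,w0,w1), (w3,w0,w5), (w4,w0,w1), (w4,w0,w5), (w5,w2,w0), (w5,w4,w0).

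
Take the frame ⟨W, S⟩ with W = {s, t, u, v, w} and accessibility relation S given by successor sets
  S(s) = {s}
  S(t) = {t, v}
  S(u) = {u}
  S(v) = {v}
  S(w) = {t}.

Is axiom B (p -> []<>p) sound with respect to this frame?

No

The schema B characterises exactly the symmetric frames.
Symmetric: no — t S v but not v S t.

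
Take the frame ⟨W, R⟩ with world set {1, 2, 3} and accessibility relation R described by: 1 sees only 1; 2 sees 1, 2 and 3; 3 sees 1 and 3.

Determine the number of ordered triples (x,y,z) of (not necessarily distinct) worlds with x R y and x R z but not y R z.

Enumerating: (2,1,2), (2,1,3), (2,3,2), (3,1,3).

4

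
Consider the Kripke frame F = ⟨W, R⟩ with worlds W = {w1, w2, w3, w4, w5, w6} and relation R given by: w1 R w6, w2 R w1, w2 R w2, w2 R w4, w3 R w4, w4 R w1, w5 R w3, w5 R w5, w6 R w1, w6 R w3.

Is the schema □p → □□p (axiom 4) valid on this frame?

By correspondence theory, 4 is valid on a frame iff R is transitive.
Transitive: no — w1 R w6 and w6 R w3, but not w1 R w3.

No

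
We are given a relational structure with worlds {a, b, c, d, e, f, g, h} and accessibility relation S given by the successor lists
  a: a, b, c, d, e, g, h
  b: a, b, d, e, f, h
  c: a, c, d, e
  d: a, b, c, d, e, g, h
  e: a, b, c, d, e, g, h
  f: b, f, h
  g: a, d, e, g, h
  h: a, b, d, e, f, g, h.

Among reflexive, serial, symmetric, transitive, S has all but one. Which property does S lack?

transitive

Reflexive: yes — every world is S-related to itself.
Serial: yes — every world has a successor (e.g. a S a).
Symmetric: yes — every pair in S has its reverse in S.
Transitive: no — a S b and b S f, but not a S f.
Only transitive fails.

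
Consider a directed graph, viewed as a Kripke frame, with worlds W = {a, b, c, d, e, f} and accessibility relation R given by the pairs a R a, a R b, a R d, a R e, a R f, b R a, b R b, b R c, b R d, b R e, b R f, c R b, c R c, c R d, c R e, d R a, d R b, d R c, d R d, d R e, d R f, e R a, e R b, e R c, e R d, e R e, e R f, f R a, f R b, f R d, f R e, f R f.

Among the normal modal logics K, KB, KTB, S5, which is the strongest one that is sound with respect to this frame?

Symmetric (axiom B): yes — every pair in R has its reverse in R.
Reflexive (axiom T): yes — every world is R-related to itself.
Euclidean (axiom 5): no — b R a and b R c, but not a R c.
So F validates K, KB, KTB; S5 would additionally require R to be Euclidean. The strongest is KTB.

KTB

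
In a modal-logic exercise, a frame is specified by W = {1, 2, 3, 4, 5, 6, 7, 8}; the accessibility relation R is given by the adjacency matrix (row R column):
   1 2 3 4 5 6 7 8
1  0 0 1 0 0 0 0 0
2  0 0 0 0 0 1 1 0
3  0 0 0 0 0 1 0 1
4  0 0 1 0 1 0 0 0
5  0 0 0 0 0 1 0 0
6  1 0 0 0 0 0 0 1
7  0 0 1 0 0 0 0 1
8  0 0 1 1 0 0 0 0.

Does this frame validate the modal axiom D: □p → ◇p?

Yes

By correspondence theory, D is valid on a frame iff R is serial.
Serial: yes — every world has a successor (e.g. 1 R 3).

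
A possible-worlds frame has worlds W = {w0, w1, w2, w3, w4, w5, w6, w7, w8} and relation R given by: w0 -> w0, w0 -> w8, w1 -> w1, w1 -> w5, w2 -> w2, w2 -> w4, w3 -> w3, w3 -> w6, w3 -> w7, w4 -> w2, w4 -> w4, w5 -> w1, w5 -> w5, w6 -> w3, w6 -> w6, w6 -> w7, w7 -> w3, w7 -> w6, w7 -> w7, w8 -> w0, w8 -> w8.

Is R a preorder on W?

Yes

Reflexive: yes — every world is R-related to itself.
Transitive: yes — every two-step R-path is closed by a direct edge.
So R is a preorder.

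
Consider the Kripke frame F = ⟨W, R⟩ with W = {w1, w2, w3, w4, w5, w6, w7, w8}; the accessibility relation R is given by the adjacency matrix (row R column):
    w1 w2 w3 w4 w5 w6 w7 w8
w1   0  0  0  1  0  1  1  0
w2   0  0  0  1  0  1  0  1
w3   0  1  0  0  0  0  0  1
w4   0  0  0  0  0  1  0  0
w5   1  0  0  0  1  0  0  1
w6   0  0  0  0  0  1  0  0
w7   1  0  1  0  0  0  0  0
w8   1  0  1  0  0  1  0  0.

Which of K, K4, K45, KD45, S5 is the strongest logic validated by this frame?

Transitive (axiom 4): no — w1 R w7 and w7 R w3, but not w1 R w3.
Euclidean (axiom 5): no — w1 R w4 and w1 R w7, but not w4 R w7.
Serial (axiom D): yes — every world has a successor (e.g. w1 R w4).
Reflexive (axiom T): no — w1 is not related to itself.
So F validates K; K4 would additionally require R to be transitive. The strongest is K.

K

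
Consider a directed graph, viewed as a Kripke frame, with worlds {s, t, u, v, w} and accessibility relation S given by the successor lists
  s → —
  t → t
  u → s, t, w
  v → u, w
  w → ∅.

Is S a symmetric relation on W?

No

Symmetric: no — u S s but not s S u.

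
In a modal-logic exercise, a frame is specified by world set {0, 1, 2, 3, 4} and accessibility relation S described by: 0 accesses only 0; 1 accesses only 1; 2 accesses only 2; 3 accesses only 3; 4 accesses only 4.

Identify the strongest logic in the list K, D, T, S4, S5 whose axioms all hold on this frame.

S5

Serial (axiom D): yes — every world has a successor (e.g. 0 S 0).
Reflexive (axiom T): yes — every world is S-related to itself.
Transitive (axiom 4): yes — every two-step S-path is closed by a direct edge.
Euclidean (axiom 5): yes — any two successors of a common world are S-related.
So F validates K, D, T, S4, S5. The strongest is S5.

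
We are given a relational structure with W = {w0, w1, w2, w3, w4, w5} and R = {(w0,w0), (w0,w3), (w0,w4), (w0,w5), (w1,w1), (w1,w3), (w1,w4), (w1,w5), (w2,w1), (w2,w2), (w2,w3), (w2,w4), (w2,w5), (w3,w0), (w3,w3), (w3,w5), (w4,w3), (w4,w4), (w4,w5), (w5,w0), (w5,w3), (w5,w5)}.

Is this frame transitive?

Transitive: no — w1 R w3 and w3 R w0, but not w1 R w0.

No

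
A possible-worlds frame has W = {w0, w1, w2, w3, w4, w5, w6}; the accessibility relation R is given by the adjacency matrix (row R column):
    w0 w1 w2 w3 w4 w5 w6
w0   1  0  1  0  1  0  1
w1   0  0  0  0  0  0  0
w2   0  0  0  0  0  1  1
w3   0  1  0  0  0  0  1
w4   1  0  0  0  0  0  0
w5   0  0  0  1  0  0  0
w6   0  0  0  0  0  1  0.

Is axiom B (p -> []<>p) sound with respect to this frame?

No

By correspondence theory, B is valid on a frame iff R is symmetric.
Symmetric: no — w0 R w2 but not w2 R w0.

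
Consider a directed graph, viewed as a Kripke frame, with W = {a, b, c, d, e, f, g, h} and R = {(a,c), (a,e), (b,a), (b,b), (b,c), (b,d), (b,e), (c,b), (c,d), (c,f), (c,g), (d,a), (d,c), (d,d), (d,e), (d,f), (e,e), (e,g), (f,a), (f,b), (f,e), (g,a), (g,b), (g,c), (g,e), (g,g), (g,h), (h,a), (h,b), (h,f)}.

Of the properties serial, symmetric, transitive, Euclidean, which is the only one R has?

Serial: yes — every world has a successor (e.g. a R c).
Symmetric: no — a R c but not c R a.
Transitive: no — a R c and c R b, but not a R b.
Euclidean: no — a R c and a R e, but not c R e.
Only serial holds.

serial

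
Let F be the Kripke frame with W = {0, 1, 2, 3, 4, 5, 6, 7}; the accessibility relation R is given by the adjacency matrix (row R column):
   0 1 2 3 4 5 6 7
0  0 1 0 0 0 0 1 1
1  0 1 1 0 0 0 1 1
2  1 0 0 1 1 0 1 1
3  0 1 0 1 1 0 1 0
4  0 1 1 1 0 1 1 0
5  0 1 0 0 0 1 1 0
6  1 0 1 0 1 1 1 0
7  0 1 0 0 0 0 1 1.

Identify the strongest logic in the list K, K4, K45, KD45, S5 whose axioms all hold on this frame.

K

Transitive (axiom 4): no — 0 R 1 and 1 R 2, but not 0 R 2.
Euclidean (axiom 5): no — 0 R 6 and 0 R 1, but not 6 R 1.
Serial (axiom D): yes — every world has a successor (e.g. 0 R 1).
Reflexive (axiom T): no — 0 is not related to itself.
So F validates K; K4 would additionally require R to be transitive. The strongest is K.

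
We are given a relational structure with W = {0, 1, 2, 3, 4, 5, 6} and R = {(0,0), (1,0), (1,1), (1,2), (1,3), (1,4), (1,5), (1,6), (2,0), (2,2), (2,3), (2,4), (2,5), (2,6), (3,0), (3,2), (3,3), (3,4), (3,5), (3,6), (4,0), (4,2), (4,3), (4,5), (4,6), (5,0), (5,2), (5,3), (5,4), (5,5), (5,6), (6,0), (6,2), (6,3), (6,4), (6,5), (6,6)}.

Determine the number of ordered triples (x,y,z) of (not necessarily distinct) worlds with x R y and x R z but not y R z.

40

Enumerating: (1,0,1), (1,0,2), (1,0,3), (1,0,4), (1,0,5), (1,0,6), (1,2,1), (1,3,1), (1,4,1), (1,4,4), (1,5,1), (1,6,1), … and 28 more.
Total: 40.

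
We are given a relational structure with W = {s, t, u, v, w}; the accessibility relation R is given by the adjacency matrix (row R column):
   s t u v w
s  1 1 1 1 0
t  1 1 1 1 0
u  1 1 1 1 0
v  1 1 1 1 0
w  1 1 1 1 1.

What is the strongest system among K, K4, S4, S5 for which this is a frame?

Transitive (axiom 4): yes — every two-step R-path is closed by a direct edge.
Reflexive (axiom T): yes — every world is R-related to itself.
Euclidean (axiom 5): no — w R s and w R w, but not s R w.
So F validates K, K4, S4; S5 would additionally require R to be Euclidean. The strongest is S4.

S4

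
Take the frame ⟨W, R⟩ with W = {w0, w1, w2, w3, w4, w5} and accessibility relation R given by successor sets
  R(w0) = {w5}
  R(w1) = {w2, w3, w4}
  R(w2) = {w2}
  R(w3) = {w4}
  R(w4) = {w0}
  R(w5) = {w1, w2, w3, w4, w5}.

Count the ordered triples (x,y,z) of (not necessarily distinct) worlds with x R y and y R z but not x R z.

Enumerating: (w0,w5,w1), (w0,w5,w2), (w0,w5,w3), (w0,w5,w4), (w1,w4,w0), (w3,w4,w0), (w4,w0,w5), (w5,w4,w0).

8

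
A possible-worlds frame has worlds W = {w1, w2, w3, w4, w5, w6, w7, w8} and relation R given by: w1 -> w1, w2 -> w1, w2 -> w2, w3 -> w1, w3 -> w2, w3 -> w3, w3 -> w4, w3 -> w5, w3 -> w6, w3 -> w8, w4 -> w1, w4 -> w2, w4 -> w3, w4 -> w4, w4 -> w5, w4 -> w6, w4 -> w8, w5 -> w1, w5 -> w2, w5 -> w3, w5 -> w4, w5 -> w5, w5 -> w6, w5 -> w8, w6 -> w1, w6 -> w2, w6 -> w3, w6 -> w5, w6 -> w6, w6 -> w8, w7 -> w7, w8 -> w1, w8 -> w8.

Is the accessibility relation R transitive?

No

Transitive: no — w6 R w3 and w3 R w4, but not w6 R w4.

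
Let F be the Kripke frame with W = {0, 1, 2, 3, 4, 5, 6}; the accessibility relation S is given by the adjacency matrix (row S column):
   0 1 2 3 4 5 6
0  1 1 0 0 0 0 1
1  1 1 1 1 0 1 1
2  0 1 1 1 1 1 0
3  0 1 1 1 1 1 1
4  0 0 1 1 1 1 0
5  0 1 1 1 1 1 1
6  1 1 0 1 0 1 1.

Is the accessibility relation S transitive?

Transitive: no — 0 S 1 and 1 S 2, but not 0 S 2.

No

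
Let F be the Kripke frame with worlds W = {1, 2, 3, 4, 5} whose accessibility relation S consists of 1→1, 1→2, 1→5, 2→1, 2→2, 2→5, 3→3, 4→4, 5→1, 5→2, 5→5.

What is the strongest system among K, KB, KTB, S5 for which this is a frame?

Symmetric (axiom B): yes — every pair in S has its reverse in S.
Reflexive (axiom T): yes — every world is S-related to itself.
Euclidean (axiom 5): yes — any two successors of a common world are S-related.
So F validates K, KB, KTB, S5. The strongest is S5.

S5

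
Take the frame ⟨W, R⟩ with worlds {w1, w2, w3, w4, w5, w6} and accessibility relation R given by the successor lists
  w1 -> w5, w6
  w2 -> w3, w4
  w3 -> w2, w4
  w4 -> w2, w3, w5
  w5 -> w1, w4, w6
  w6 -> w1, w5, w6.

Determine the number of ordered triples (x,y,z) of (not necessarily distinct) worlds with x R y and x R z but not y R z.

20

Enumerating: (w1,w5,w5), (w2,w3,w3), (w2,w4,w4), (w3,w2,w2), (w3,w4,w4), (w4,w2,w2), (w4,w2,w5), (w4,w3,w3), (w4,w3,w5), (w4,w5,w2), (w4,w5,w3), (w4,w5,w5), … and 8 more.
Total: 20.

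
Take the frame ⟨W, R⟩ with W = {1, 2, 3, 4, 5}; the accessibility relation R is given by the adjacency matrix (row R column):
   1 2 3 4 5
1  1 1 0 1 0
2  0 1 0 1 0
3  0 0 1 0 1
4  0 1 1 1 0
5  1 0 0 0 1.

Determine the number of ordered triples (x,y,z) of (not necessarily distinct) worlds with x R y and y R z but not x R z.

Enumerating: (1,4,3), (2,4,3), (3,5,1), (4,3,5), (5,1,2), (5,1,4).

6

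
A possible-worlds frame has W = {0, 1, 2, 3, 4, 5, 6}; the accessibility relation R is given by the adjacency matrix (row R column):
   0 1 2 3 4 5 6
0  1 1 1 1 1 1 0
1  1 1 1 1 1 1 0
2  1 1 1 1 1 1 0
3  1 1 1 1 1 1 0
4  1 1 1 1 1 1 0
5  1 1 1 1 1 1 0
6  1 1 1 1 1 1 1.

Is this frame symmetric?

No

Symmetric: no — 6 R 0 but not 0 R 6.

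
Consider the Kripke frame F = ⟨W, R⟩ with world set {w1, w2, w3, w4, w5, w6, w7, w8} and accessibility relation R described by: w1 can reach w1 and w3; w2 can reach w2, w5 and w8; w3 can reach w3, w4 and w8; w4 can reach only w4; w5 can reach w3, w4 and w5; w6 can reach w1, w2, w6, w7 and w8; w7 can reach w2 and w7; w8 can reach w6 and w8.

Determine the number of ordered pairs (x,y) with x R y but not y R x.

11

Enumerating: (w1,w3), (w2,w5), (w2,w8), (w3,w4), (w3,w8), (w5,w3), (w5,w4), (w6,w1), (w6,w2), (w6,w7), (w7,w2).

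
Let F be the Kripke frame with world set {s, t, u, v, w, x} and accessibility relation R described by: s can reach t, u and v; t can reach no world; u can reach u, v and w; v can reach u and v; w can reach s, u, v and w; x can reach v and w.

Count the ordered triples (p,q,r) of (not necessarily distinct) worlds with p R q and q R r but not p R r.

7

Enumerating: (s,u,w), (u,w,s), (v,u,w), (w,s,t), (x,v,u), (x,w,s), (x,w,u).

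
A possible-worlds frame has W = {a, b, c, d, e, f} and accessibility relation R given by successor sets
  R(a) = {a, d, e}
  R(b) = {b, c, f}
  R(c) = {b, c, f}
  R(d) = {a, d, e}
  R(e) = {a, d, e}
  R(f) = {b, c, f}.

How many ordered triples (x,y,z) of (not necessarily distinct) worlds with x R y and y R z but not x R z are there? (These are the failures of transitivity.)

R is transitive; there are no such tuples.

0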